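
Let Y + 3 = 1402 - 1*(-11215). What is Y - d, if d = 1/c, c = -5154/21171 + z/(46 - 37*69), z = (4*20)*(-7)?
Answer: 4496998983/355106 ≈ 12664.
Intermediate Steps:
z = -560 (z = 80*(-7) = -560)
Y = 12614 (Y = -3 + (1402 - 1*(-11215)) = -3 + (1402 + 11215) = -3 + 12617 = 12614)
c = -355106/17691899 (c = -5154/21171 - 560/(46 - 37*69) = -5154*1/21171 - 560/(46 - 2553) = -1718/7057 - 560/(-2507) = -1718/7057 - 560*(-1/2507) = -1718/7057 + 560/2507 = -355106/17691899 ≈ -0.020072)
d = -17691899/355106 (d = 1/(-355106/17691899) = -17691899/355106 ≈ -49.821)
Y - d = 12614 - 1*(-17691899/355106) = 12614 + 17691899/355106 = 4496998983/355106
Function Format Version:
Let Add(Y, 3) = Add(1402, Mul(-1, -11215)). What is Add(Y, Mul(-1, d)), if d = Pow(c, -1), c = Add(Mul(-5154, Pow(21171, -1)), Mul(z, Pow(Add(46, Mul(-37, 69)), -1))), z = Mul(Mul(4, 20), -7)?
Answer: Rational(4496998983, 355106) ≈ 12664.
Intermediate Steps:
z = -560 (z = Mul(80, -7) = -560)
Y = 12614 (Y = Add(-3, Add(1402, Mul(-1, -11215))) = Add(-3, Add(1402, 11215)) = Add(-3, 12617) = 12614)
c = Rational(-355106, 17691899) (c = Add(Mul(-5154, Pow(21171, -1)), Mul(-560, Pow(Add(46, Mul(-37, 69)), -1))) = Add(Mul(-5154, Rational(1, 21171)), Mul(-560, Pow(Add(46, -2553), -1))) = Add(Rational(-1718, 7057), Mul(-560, Pow(-2507, -1))) = Add(Rational(-1718, 7057), Mul(-560, Rational(-1, 2507))) = Add(Rational(-1718, 7057), Rational(560, 2507)) = Rational(-355106, 17691899) ≈ -0.020072)
d = Rational(-17691899, 355106) (d = Pow(Rational(-355106, 17691899), -1) = Rational(-17691899, 355106) ≈ -49.821)
Add(Y, Mul(-1, d)) = Add(12614, Mul(-1, Rational(-17691899, 355106))) = Add(12614, Rational(17691899, 355106)) = Rational(4496998983, 355106)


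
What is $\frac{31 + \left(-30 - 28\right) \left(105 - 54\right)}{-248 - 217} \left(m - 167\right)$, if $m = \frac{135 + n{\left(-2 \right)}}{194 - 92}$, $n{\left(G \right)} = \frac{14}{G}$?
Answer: $- \frac{24741931}{23715} \approx -1043.3$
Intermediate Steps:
$m = \frac{64}{51}$ ($m = \frac{135 + \frac{14}{-2}}{194 - 92} = \frac{135 + 14 \left(- \frac{1}{2}\right)}{102} = \left(135 - 7\right) \frac{1}{102} = 128 \cdot \frac{1}{102} = \frac{64}{51} \approx 1.2549$)
$\frac{31 + \left(-30 - 28\right) \left(105 - 54\right)}{-248 - 217} \left(m - 167\right) = \frac{31 + \left(-30 - 28\right) \left(105 - 54\right)}{-248 - 217} \left(\frac{64}{51} - 167\right) = \frac{31 - 2958}{-465} \left(- \frac{8453}{51}\right) = \left(31 - 2958\right) \left(- \frac{1}{465}\right) \left(- \frac{8453}{51}\right) = \left(-2927\right) \left(- \frac{1}{465}\right) \left(- \frac{8453}{51}\right) = \frac{2927}{465} \left(- \frac{8453}{51}\right) = - \frac{24741931}{23715}$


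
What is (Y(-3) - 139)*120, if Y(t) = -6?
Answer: -17400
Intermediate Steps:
(Y(-3) - 139)*120 = (-6 - 139)*120 = -145*120 = -17400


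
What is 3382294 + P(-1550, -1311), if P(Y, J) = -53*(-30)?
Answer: 3383884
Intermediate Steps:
P(Y, J) = 1590
3382294 + P(-1550, -1311) = 3382294 + 1590 = 3383884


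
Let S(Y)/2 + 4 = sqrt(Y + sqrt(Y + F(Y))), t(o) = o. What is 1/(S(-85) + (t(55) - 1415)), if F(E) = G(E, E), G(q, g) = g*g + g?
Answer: -1/(1368 - 2*sqrt(-85 + sqrt(7055))) ≈ -0.00073099 - 1.0719e-6*I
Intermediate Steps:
G(q, g) = g + g**2 (G(q, g) = g**2 + g = g + g**2)
F(E) = E*(1 + E)
S(Y) = -8 + 2*sqrt(Y + sqrt(Y + Y*(1 + Y)))
1/(S(-85) + (t(55) - 1415)) = 1/((-8 + 2*sqrt(-85 + sqrt(-85*(2 - 85)))) + (55 - 1415)) = 1/((-8 + 2*sqrt(-85 + sqrt(-85*(-83)))) - 1360) = 1/((-8 + 2*sqrt(-85 + sqrt(7055))) - 1360) = 1/(-1368 + 2*sqrt(-85 + sqrt(7055)))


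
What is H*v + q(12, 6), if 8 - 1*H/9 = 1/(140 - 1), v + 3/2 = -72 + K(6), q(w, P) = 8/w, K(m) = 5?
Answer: -4109033/834 ≈ -4926.9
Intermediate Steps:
v = -137/2 (v = -3/2 + (-72 + 5) = -3/2 - 67 = -137/2 ≈ -68.500)
H = 9999/139 (H = 72 - 9/(140 - 1) = 72 - 9/139 = 9999/139 ≈ 71.935)
H*v + q(12, 6) = (9999/139)*(-137/2) + 8/12 = -1369863/278 + 8*(1/12) = -1369863/278 + ⅔ = -4109033/834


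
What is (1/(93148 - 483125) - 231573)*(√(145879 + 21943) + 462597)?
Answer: -41776276407625734/389977 - 90308143822*√167822/389977 ≈ -1.0722e+11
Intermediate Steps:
(1/(93148 - 483125) - 231573)*(√(145879 + 21943) + 462597) = (1/(-389977) - 231573)*(√167822 + 462597) = (-1/389977 - 231573)*(462597 + √167822) = -90308143822*(462597 + √167822)/389977 = -41776276407625734/389977 - 90308143822*√167822/389977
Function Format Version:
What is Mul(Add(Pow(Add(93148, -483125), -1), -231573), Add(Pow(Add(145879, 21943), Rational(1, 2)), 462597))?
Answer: Add(Rational(-41776276407625734, 389977), Mul(Rational(-90308143822, 389977), Pow(167822, Rational(1, 2)))) ≈ -1.0722e+11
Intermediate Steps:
Mul(Add(Pow(Add(93148, -483125), -1), -231573), Add(Pow(Add(145879, 21943), Rational(1, 2)), 462597)) = Mul(Add(Pow(-389977, -1), -231573), Add(Pow(167822, Rational(1, 2)), 462597)) = Mul(Add(Rational(-1, 389977), -231573), Add(462597, Pow(167822, Rational(1, 2)))) = Mul(Rational(-90308143822, 389977), Add(462597, Pow(167822, Rational(1, 2)))) = Add(Rational(-41776276407625734, 389977), Mul(Rational(-90308143822, 389977), Pow(167822, Rational(1, 2))))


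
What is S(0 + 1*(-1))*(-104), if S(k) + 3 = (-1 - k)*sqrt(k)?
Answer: 312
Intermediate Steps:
S(k) = -3 + sqrt(k)*(-1 - k) (S(k) = -3 + (-1 - k)*sqrt(k) = -3 + sqrt(k)*(-1 - k))
S(0 + 1*(-1))*(-104) = (-3 - sqrt(0 + 1*(-1)) - (0 + 1*(-1))**(3/2))*(-104) = (-3 - sqrt(0 - 1) - (0 - 1)**(3/2))*(-104) = (-3 - sqrt(-1) - (-1)**(3/2))*(-104) = (-3 - I - (-1)*I)*(-104) = (-3 - I + I)*(-104) = -3*(-104) = 312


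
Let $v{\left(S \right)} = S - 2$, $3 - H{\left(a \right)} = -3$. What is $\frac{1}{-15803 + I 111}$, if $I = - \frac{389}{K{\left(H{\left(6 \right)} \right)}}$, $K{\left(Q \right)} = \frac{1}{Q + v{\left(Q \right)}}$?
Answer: $- \frac{1}{447593} \approx -2.2342 \cdot 10^{-6}$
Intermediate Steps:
$H{\left(a \right)} = 6$ ($H{\left(a \right)} = 3 - -3 = 3 + 3 = 6$)
$v{\left(S \right)} = -2 + S$ ($v{\left(S \right)} = S - 2 = -2 + S$)
$K{\left(Q \right)} = \frac{1}{-2 + 2 Q}$ ($K{\left(Q \right)} = \frac{1}{Q + \left(-2 + Q\right)} = \frac{1}{-2 + 2 Q}$)
$I = -3890$ ($I = - \frac{389}{\frac{1}{2} \frac{1}{-1 + 6}} = - \frac{389}{\frac{1}{2} \cdot \frac{1}{5}} = - 389 \frac{1}{\frac{1}{10}} = \left(-389\right) 10 = -3890$)
$\frac{1}{-15803 + I 111} = \frac{1}{-15803 - 431790} = \frac{1}{-447593} = - \frac{1}{447593}$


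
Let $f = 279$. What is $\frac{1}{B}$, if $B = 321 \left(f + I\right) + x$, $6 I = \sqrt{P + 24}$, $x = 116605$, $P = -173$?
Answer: $\frac{824656}{170016085485} - \frac{214 i \sqrt{149}}{170016085485} \approx 4.8505 \cdot 10^{-6} - 1.5364 \cdot 10^{-8} i$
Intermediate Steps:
$I = \frac{i \sqrt{149}}{6}$ ($I = \frac{\sqrt{-173 + 24}}{6} = \frac{\sqrt{-149}}{6} = \frac{i \sqrt{149}}{6} \approx 2.0344 i$)
$B = 206164 + \frac{107 i \sqrt{149}}{2}$ ($B = 321 \left(279 + \frac{i \sqrt{149}}{6}\right) + 116605 = \left(89559 + \frac{107 i \sqrt{149}}{2}\right) + 116605 = 206164 + \frac{107 i \sqrt{149}}{2} \approx 2.0616 \cdot 10^{5} + 653.05 i$)
$\frac{1}{B} = \frac{1}{206164 + \frac{107 i \sqrt{149}}{2}}$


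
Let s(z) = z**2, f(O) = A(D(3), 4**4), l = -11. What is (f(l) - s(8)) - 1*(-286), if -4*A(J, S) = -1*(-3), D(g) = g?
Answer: 885/4 ≈ 221.25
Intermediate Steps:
A(J, S) = -3/4 (A(J, S) = -(-1)*(-3)/4 = -1/4*3 = -3/4)
f(O) = -3/4
(f(l) - s(8)) - 1*(-286) = (-3/4 - 1*8**2) - 1*(-286) = (-3/4 - 1*64) + 286 = (-3/4 - 64) + 286 = -259/4 + 286 = 885/4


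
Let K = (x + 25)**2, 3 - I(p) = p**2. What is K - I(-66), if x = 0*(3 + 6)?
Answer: 4978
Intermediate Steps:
x = 0 (x = 0*9 = 0)
I(p) = 3 - p**2
K = 625 (K = (0 + 25)**2 = 25**2 = 625)
K - I(-66) = 625 - (3 - 1*(-66)**2) = 625 - (3 - 1*4356) = 625 - (3 - 4356) = 625 - 1*(-4353) = 625 + 4353 = 4978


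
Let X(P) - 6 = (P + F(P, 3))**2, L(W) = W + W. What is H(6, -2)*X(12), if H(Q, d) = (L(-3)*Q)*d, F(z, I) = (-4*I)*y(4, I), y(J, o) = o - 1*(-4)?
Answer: 373680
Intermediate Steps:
L(W) = 2*W
y(J, o) = 4 + o (y(J, o) = o + 4 = 4 + o)
F(z, I) = -4*I*(4 + I) (F(z, I) = (-4*I)*(4 + I) = -4*I*(4 + I))
H(Q, d) = -6*Q*d (H(Q, d) = ((2*(-3))*Q)*d = (-6*Q)*d = -6*Q*d)
X(P) = 6 + (-84 + P)**2 (X(P) = 6 + (P - 4*3*(4 + 3))**2 = 6 + (P - 4*3*7)**2 = 6 + (P - 84)**2 = 6 + (-84 + P)**2)
H(6, -2)*X(12) = (-6*6*(-2))*(6 + (-84 + 12)**2) = 72*(6 + (-72)**2) = 72*(6 + 5184) = 72*5190 = 373680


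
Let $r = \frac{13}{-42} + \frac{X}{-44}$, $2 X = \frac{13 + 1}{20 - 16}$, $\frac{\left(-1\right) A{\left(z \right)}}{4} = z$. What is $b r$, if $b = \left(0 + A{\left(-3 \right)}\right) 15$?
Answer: $- \frac{19365}{308} \approx -62.873$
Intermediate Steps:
$A{\left(z \right)} = - 4 z$
$X = \frac{7}{4}$ ($X = \frac{\left(13 + 1\right) \frac{1}{20 - 16}}{2} = \frac{14 \cdot \frac{1}{4}}{2} = \frac{1}{2} \cdot \frac{7}{2} = \frac{7}{4} \approx 1.75$)
$b = 180$ ($b = \left(0 - -12\right) 15 = \left(0 + 12\right) 15 = 12 \cdot 15 = 180$)
$r = - \frac{1291}{3696}$ ($r = \frac{13}{-42} + \frac{7}{4 \left(-44\right)} = 13 \left(- \frac{1}{42}\right) + \frac{7}{4} \left(- \frac{1}{44}\right) = - \frac{13}{42} - \frac{7}{176} = - \frac{1291}{3696} \approx -0.3493$)
$b r = 180 \left(- \frac{1291}{3696}\right) = - \frac{19365}{308}$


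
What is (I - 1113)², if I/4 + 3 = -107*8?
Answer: 20693401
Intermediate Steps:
I = -3436 (I = -12 + 4*(-107*8) = -12 + 4*(-856) = -12 - 3424 = -3436)
(I - 1113)² = (-3436 - 1113)² = (-4549)² = 20693401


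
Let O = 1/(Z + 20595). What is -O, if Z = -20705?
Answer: 1/110 ≈ 0.0090909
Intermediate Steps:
O = -1/110 (O = 1/(-20705 + 20595) = 1/(-110) = -1/110 ≈ -0.0090909)
-O = -1*(-1/110) = 1/110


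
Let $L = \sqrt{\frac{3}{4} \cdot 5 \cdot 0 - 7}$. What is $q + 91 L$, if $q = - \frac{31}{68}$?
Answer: $- \frac{31}{68} + 91 i \sqrt{7} \approx -0.45588 + 240.76 i$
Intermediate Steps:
$L = i \sqrt{7}$ ($L = \sqrt{3 \cdot \frac{1}{4} \cdot 5 \cdot 0 - 7} = \sqrt{\frac{3}{4} \cdot 5 \cdot 0 - 7} = \sqrt{\frac{15}{4} \cdot 0 - 7} = \sqrt{0 - 7} = \sqrt{-7} = i \sqrt{7} \approx 2.6458 i$)
$q = - \frac{31}{68}$ ($q = \left(-31\right) \frac{1}{68} = - \frac{31}{68} \approx -0.45588$)
$q + 91 L = - \frac{31}{68} + 91 i \sqrt{7}$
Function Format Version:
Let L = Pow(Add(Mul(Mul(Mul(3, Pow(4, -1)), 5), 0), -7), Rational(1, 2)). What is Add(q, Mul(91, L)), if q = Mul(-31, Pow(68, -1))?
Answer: Add(Rational(-31, 68), Mul(91, I, Pow(7, Rational(1, 2)))) ≈ Add(-0.45588, Mul(240.76, I))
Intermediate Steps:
L = Mul(I, Pow(7, Rational(1, 2))) (L = Pow(Add(Mul(Mul(Mul(3, Rational(1, 4)), 5), 0), -7), Rational(1, 2)) = Pow(Add(Mul(Mul(Rational(3, 4), 5), 0), -7), Rational(1, 2)) = Pow(Add(Mul(Rational(15, 4), 0), -7), Rational(1, 2)) = Pow(Add(0, -7), Rational(1, 2)) = Pow(-7, Rational(1, 2)) = Mul(I, Pow(7, Rational(1, 2))) ≈ Mul(2.6458, I))
q = Rational(-31, 68) (q = Mul(-31, Rational(1, 68)) = Rational(-31, 68) ≈ -0.45588)
Add(q, Mul(91, L)) = Add(Rational(-31, 68), Mul(91, Mul(I, Pow(7, Rational(1, 2))))) = Add(Rational(-31, 68), Mul(91, I, Pow(7, Rational(1, 2))))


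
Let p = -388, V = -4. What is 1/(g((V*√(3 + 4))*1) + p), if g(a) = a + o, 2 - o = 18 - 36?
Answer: -23/8457 + √7/33828 ≈ -0.0026414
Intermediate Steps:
o = 20 (o = 2 - (18 - 36) = 2 - 1*(-18) = 2 + 18 = 20)
g(a) = 20 + a (g(a) = a + 20 = 20 + a)
1/(g((V*√(3 + 4))*1) + p) = 1/((20 - 4*√(3 + 4)*1) - 388) = 1/((20 - 4*√7*1) - 388) = 1/((20 - 4*√7) - 388) = 1/(-368 - 4*√7)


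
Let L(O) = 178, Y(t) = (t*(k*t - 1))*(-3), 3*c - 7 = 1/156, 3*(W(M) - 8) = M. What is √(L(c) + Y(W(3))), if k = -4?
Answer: √1177 ≈ 34.307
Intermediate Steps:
W(M) = 8 + M/3
c = 1093/468 (c = 7/3 + (⅓)/156 = 7/3 + (⅓)*(1/156) = 7/3 + 1/468 = 1093/468 ≈ 2.3355)
Y(t) = -3*t*(-1 - 4*t) (Y(t) = (t*(-4*t - 1))*(-3) = (t*(-1 - 4*t))*(-3) = -3*t*(-1 - 4*t))
√(L(c) + Y(W(3))) = √(178 + 3*(8 + (⅓)*3)*(1 + 4*(8 + (⅓)*3))) = √(178 + 3*(8 + 1)*(1 + 4*(8 + 1))) = √(178 + 3*9*(1 + 4*9)) = √(178 + 3*9*(1 + 36)) = √(178 + 3*9*37) = √(178 + 999) = √1177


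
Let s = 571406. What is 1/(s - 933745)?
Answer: -1/362339 ≈ -2.7598e-6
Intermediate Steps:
1/(s - 933745) = 1/(571406 - 933745) = 1/(-362339) = -1/362339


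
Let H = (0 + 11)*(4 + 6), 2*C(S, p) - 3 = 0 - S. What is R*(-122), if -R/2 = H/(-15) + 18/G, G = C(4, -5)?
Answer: -31720/3 ≈ -10573.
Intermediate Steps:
C(S, p) = 3/2 - S/2 (C(S, p) = 3/2 + (0 - S)/2 = 3/2 + (-S)/2 = 3/2 - S/2)
H = 110 (H = 11*10 = 110)
G = -½ (G = 3/2 - ½*4 = 3/2 - 2 = -½ ≈ -0.50000)
R = 260/3 (R = -2*(110/(-15) + 18/(-½)) = -2*(110*(-1/15) + 18*(-2)) = -2*(-22/3 - 36) = -2*(-130/3) = 260/3 ≈ 86.667)
R*(-122) = (260/3)*(-122) = -31720/3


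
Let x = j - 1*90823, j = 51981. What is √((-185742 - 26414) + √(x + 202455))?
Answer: √(-212156 + √163613) ≈ 460.16*I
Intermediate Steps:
x = -38842 (x = 51981 - 1*90823 = 51981 - 90823 = -38842)
√((-185742 - 26414) + √(x + 202455)) = √((-185742 - 26414) + √(-38842 + 202455)) = √(-212156 + √163613)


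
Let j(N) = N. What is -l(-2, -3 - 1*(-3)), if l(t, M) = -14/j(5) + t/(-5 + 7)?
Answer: 19/5 ≈ 3.8000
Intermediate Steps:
l(t, M) = -14/5 + t/2 (l(t, M) = -14/5 + t/(-5 + 7) = -14*1/5 + t/2 = -14/5 + t*(1/2) = -14/5 + t/2)
-l(-2, -3 - 1*(-3)) = -(-14/5 + (1/2)*(-2)) = -(-14/5 - 1) = -1*(-19/5) = 19/5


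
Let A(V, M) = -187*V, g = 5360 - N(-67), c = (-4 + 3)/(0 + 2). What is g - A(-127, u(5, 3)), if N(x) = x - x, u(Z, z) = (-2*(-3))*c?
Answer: -18389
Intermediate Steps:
c = -½ (c = -1/2 = -1*½ = -½ ≈ -0.50000)
u(Z, z) = -3 (u(Z, z) = -2*(-3)*(-½) = 6*(-½) = -3)
N(x) = 0
g = 5360 (g = 5360 - 1*0 = 5360 + 0 = 5360)
g - A(-127, u(5, 3)) = 5360 - (-187)*(-127) = 5360 - 1*23749 = 5360 - 23749 = -18389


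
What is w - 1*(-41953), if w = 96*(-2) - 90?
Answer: 41671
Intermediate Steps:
w = -282 (w = -192 - 90 = -282)
w - 1*(-41953) = -282 - 1*(-41953) = -282 + 41953 = 41671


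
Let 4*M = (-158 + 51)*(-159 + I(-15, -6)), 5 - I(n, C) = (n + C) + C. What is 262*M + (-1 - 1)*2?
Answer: 1780151/2 ≈ 8.9008e+5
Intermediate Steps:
I(n, C) = 5 - n - 2*C (I(n, C) = 5 - ((n + C) + C) = 5 - ((C + n) + C) = 5 - (n + 2*C) = 5 + (-n - 2*C) = 5 - n - 2*C)
M = 13589/4 (M = ((-158 + 51)*(-159 + (5 - 1*(-15) - 2*(-6))))/4 = (-107*(-159 + (5 + 15 + 12)))/4 = (-107*(-159 + 32))/4 = (-107*(-127))/4 = (1/4)*13589 = 13589/4 ≈ 3397.3)
262*M + (-1 - 1)*2 = 262*(13589/4) + (-1 - 1)*2 = 1780159/2 - 2*2 = 1780159/2 - 4 = 1780151/2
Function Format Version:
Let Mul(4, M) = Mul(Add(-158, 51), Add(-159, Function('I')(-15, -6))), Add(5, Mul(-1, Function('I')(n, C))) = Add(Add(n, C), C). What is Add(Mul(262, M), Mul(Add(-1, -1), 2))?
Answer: Rational(1780151, 2) ≈ 8.9008e+5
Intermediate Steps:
Function('I')(n, C) = Add(5, Mul(-1, n), Mul(-2, C)) (Function('I')(n, C) = Add(5, Mul(-1, Add(Add(n, C), C))) = Add(5, Mul(-1, Add(Add(C, n), C))) = Add(5, Mul(-1, Add(n, Mul(2, C)))) = Add(5, Add(Mul(-1, n), Mul(-2, C))) = Add(5, Mul(-1, n), Mul(-2, C)))
M = Rational(13589, 4) (M = Mul(Rational(1, 4), Mul(Add(-158, 51), Add(-159, Add(5, Mul(-1, -15), Mul(-2, -6))))) = Mul(Rational(1, 4), Mul(-107, Add(-159, Add(5, 15, 12)))) = Mul(Rational(1, 4), Mul(-107, Add(-159, 32))) = Mul(Rational(1, 4), Mul(-107, -127)) = Mul(Rational(1, 4), 13589) = Rational(13589, 4) ≈ 3397.3)
Add(Mul(262, M), Mul(Add(-1, -1), 2)) = Add(Mul(262, Rational(13589, 4)), Mul(Add(-1, -1), 2)) = Add(Rational(1780159, 2), Mul(-2, 2)) = Add(Rational(1780159, 2), -4) = Rational(1780151, 2)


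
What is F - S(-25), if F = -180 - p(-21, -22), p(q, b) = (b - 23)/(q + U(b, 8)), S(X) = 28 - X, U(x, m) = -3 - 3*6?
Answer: -3277/14 ≈ -234.07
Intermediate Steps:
U(x, m) = -21 (U(x, m) = -3 - 18 = -21)
p(q, b) = (-23 + b)/(-21 + q) (p(q, b) = (b - 23)/(q - 21) = (-23 + b)/(-21 + q))
F = -2535/14 (F = -180 - (-23 - 22)/(-21 - 21) = -180 - (-45)/(-42) = -180 - (-1)*(-45)/42 = -180 - 1*15/14 = -180 - 15/14 = -2535/14 ≈ -181.07)
F - S(-25) = -2535/14 - (28 - 1*(-25)) = -2535/14 - (28 + 25) = -2535/14 - 1*53 = -2535/14 - 53 = -3277/14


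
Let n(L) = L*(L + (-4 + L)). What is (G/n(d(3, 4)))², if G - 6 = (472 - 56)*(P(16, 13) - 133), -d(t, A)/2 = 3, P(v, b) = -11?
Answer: 99660289/256 ≈ 3.8930e+5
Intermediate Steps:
d(t, A) = -6 (d(t, A) = -2*3 = -6)
n(L) = L*(-4 + 2*L)
G = -59898 (G = 6 + (472 - 56)*(-11 - 133) = 6 + 416*(-144) = 6 - 59904 = -59898)
(G/n(d(3, 4)))² = (-59898*(-1/(12*(-2 - 6))))² = (-59898/(2*(-6)*(-8)))² = (-59898/96)² = (-59898*1/96)² = (-9983/16)² = 99660289/256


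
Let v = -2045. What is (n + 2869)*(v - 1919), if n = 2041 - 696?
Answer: -16704296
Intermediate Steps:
n = 1345
(n + 2869)*(v - 1919) = (1345 + 2869)*(-2045 - 1919) = 4214*(-3964) = -16704296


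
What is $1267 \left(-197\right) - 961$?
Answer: $-250560$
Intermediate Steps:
$1267 \left(-197\right) - 961 = -249599 - 961 = -250560$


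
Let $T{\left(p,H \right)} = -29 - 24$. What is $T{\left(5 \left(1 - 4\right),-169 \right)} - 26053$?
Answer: $-26106$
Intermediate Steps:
$T{\left(p,H \right)} = -53$ ($T{\left(p,H \right)} = -29 - 24 = -53$)
$T{\left(5 \left(1 - 4\right),-169 \right)} - 26053 = -53 - 26053 = -26106$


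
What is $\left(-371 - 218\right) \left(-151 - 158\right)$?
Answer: $182001$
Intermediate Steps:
$\left(-371 - 218\right) \left(-151 - 158\right) = \left(-589\right) \left(-309\right) = 182001$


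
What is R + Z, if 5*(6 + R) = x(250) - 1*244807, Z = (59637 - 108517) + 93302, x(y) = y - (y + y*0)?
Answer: -22727/5 ≈ -4545.4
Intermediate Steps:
x(y) = 0 (x(y) = y - (y + 0) = y - y = 0)
Z = 44422 (Z = -48880 + 93302 = 44422)
R = -244837/5 (R = -6 + (0 - 1*244807)/5 = -6 + (0 - 244807)/5 = -6 + (⅕)*(-244807) = -6 - 244807/5 = -244837/5 ≈ -48967.)
R + Z = -244837/5 + 44422 = -22727/5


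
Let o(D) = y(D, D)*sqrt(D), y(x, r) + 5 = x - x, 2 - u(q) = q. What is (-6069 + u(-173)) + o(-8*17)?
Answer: -5894 - 10*I*sqrt(34) ≈ -5894.0 - 58.31*I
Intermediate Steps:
u(q) = 2 - q
y(x, r) = -5 (y(x, r) = -5 + (x - x) = -5 + 0 = -5)
o(D) = -5*sqrt(D)
(-6069 + u(-173)) + o(-8*17) = (-6069 + (2 - 1*(-173))) - 5*2*I*sqrt(34) = (-6069 + (2 + 173)) - 10*I*sqrt(34) = (-6069 + 175) - 10*I*sqrt(34) = -5894 - 10*I*sqrt(34)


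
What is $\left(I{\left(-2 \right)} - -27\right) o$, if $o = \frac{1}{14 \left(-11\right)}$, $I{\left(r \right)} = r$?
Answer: $- \frac{25}{154} \approx -0.16234$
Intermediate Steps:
$o = - \frac{1}{154}$ ($o = \frac{1}{14} \left(- \frac{1}{11}\right) = - \frac{1}{154} \approx -0.0064935$)
$\left(I{\left(-2 \right)} - -27\right) o = \left(-2 - -27\right) \left(- \frac{1}{154}\right) = \left(-2 + 27\right) \left(- \frac{1}{154}\right) = 25 \left(- \frac{1}{154}\right) = - \frac{25}{154}$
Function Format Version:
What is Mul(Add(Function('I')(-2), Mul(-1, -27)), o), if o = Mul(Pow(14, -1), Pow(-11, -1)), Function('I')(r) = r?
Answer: Rational(-25, 154) ≈ -0.16234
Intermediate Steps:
o = Rational(-1, 154) (o = Mul(Rational(1, 14), Rational(-1, 11)) = Rational(-1, 154) ≈ -0.0064935)
Mul(Add(Function('I')(-2), Mul(-1, -27)), o) = Mul(Add(-2, Mul(-1, -27)), Rational(-1, 154)) = Mul(Add(-2, 27), Rational(-1, 154)) = Mul(25, Rational(-1, 154)) = Rational(-25, 154)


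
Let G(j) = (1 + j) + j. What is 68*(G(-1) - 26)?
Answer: -1836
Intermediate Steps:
G(j) = 1 + 2*j
68*(G(-1) - 26) = 68*((1 + 2*(-1)) - 26) = 68*((1 - 2) - 26) = 68*(-1 - 26) = 68*(-27) = -1836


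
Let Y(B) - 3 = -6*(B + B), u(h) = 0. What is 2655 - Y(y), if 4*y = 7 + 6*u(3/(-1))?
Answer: 2673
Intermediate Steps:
y = 7/4 (y = (7 + 6*0)/4 = (7 + 0)/4 = (¼)*7 = 7/4 ≈ 1.7500)
Y(B) = 3 - 12*B (Y(B) = 3 - 6*(B + B) = 3 - 12*B)
2655 - Y(y) = 2655 - (3 - 12*7/4) = 2655 - (3 - 21) = 2655 - 1*(-18) = 2655 + 18 = 2673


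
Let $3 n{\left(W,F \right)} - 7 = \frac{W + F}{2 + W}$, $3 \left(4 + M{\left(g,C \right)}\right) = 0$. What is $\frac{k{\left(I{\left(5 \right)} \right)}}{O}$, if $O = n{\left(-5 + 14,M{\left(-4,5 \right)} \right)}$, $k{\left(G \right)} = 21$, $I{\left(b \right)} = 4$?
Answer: $\frac{693}{82} \approx 8.4512$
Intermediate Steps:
$M{\left(g,C \right)} = -4$ ($M{\left(g,C \right)} = -4 + \frac{1}{3} \cdot 0 = -4 + 0 = -4$)
$n{\left(W,F \right)} = \frac{7}{3} + \frac{F + W}{3 \left(2 + W\right)}$ ($n{\left(W,F \right)} = \frac{7}{3} + \frac{\left(W + F\right) \frac{1}{2 + W}}{3} = \frac{7}{3} + \frac{\left(F + W\right) \frac{1}{2 + W}}{3} = \frac{7}{3} + \frac{\frac{1}{2 + W} \left(F + W\right)}{3} = \frac{7}{3} + \frac{F + W}{3 \left(2 + W\right)}$)
$O = \frac{82}{33}$ ($O = \frac{14 - 4 + 8 \left(-5 + 14\right)}{3 \left(2 + \left(-5 + 14\right)\right)} = \frac{14 - 4 + 8 \cdot 9}{3 \left(2 + 9\right)} = \frac{14 - 4 + 72}{3 \cdot 11} = \frac{1}{3} \cdot \frac{1}{11} \cdot 82 = \frac{82}{33} \approx 2.4848$)
$\frac{k{\left(I{\left(5 \right)} \right)}}{O} = \frac{21}{\frac{82}{33}} = 21 \cdot \frac{33}{82} = \frac{693}{82}$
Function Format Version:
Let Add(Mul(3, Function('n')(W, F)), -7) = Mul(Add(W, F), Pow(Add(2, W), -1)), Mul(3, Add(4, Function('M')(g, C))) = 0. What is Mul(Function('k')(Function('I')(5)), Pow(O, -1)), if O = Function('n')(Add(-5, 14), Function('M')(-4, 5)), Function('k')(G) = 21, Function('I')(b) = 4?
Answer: Rational(693, 82) ≈ 8.4512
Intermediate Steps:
Function('M')(g, C) = -4 (Function('M')(g, C) = Add(-4, Mul(Rational(1, 3), 0)) = Add(-4, 0) = -4)
Function('n')(W, F) = Add(Rational(7, 3), Mul(Rational(1, 3), Pow(Add(2, W), -1), Add(F, W))) (Function('n')(W, F) = Add(Rational(7, 3), Mul(Rational(1, 3), Mul(Add(W, F), Pow(Add(2, W), -1)))) = Add(Rational(7, 3), Mul(Rational(1, 3), Mul(Add(F, W), Pow(Add(2, W), -1)))) = Add(Rational(7, 3), Mul(Rational(1, 3), Mul(Pow(Add(2, W), -1), Add(F, W)))) = Add(Rational(7, 3), Mul(Rational(1, 3), Pow(Add(2, W), -1), Add(F, W))))
O = Rational(82, 33) (O = Mul(Rational(1, 3), Pow(Add(2, Add(-5, 14)), -1), Add(14, -4, Mul(8, Add(-5, 14)))) = Mul(Rational(1, 3), Pow(Add(2, 9), -1), Add(14, -4, Mul(8, 9))) = Mul(Rational(1, 3), Pow(11, -1), Add(14, -4, 72)) = Mul(Rational(1, 3), Rational(1, 11), 82) = Rational(82, 33) ≈ 2.4848)
Mul(Function('k')(Function('I')(5)), Pow(O, -1)) = Mul(21, Pow(Rational(82, 33), -1)) = Mul(21, Rational(33, 82)) = Rational(693, 82)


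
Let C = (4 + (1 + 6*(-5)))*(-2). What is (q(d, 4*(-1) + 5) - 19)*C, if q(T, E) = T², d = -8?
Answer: 2250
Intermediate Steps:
C = 50 (C = (4 + (1 - 30))*(-2) = (4 - 29)*(-2) = -25*(-2) = 50)
(q(d, 4*(-1) + 5) - 19)*C = ((-8)² - 19)*50 = (64 - 19)*50 = 45*50 = 2250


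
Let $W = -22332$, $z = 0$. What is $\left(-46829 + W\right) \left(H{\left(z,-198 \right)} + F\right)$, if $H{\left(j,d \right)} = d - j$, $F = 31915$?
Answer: $-2193579437$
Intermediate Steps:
$\left(-46829 + W\right) \left(H{\left(z,-198 \right)} + F\right) = \left(-46829 - 22332\right) \left(\left(-198 - 0\right) + 31915\right) = - 69161 \left(\left(-198 + 0\right) + 31915\right) = - 69161 \left(-198 + 31915\right) = \left(-69161\right) 31717 = -2193579437$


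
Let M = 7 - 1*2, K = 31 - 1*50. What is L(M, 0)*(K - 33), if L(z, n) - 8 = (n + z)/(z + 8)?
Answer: -436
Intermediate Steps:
K = -19 (K = 31 - 50 = -19)
M = 5 (M = 7 - 2 = 5)
L(z, n) = 8 + (n + z)/(8 + z) (L(z, n) = 8 + (n + z)/(z + 8) = 8 + (n + z)/(8 + z))
L(M, 0)*(K - 33) = ((64 + 0 + 9*5)/(8 + 5))*(-19 - 33) = ((64 + 0 + 45)/13)*(-52) = ((1/13)*109)*(-52) = (109/13)*(-52) = -436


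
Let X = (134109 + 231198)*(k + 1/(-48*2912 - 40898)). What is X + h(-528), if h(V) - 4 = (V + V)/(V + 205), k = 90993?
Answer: 1939832182017690793/58357702 ≈ 3.3240e+10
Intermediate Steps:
h(V) = 4 + 2*V/(205 + V) (h(V) = 4 + (V + V)/(V + 205) = 4 + (2*V)/(205 + V) = 4 + 2*V/(205 + V))
X = 6005672388834267/180674 (X = (134109 + 231198)*(90993 + 1/(-48*2912 - 40898)) = 365307*(90993 + 1/(-139776 - 40898)) = 365307*(90993 + 1/(-180674)) = 365307*(90993 - 1/180674) = 365307*(16440069281/180674) = 6005672388834267/180674 ≈ 3.3240e+10)
X + h(-528) = 6005672388834267/180674 + 2*(410 + 3*(-528))/(205 - 528) = 6005672388834267/180674 + 2*(410 - 1584)/(-323) = 6005672388834267/180674 + 2*(-1/323)*(-1174) = 6005672388834267/180674 + 2348/323 = 1939832182017690793/58357702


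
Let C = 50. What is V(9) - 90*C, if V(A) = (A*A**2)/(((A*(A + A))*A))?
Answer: -8999/2 ≈ -4499.5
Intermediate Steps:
V(A) = 1/2 (V(A) = A**3/(((A*(2*A))*A)) = A**3/(((2*A**2)*A)) = A**3/((2*A**3)) = A**3*(1/(2*A**3)) = 1/2)
V(9) - 90*C = 1/2 - 90*50 = 1/2 - 4500 = -8999/2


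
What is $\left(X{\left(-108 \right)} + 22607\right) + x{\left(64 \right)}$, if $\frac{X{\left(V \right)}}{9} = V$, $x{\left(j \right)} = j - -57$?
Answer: $21756$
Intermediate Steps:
$x{\left(j \right)} = 57 + j$ ($x{\left(j \right)} = j + 57 = 57 + j$)
$X{\left(V \right)} = 9 V$
$\left(X{\left(-108 \right)} + 22607\right) + x{\left(64 \right)} = \left(9 \left(-108\right) + 22607\right) + \left(57 + 64\right) = \left(-972 + 22607\right) + 121 = 21635 + 121 = 21756$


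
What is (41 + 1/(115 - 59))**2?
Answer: 5276209/3136 ≈ 1682.5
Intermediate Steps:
(41 + 1/(115 - 59))**2 = (41 + 1/56)**2 = (2297/56)**2 = 5276209/3136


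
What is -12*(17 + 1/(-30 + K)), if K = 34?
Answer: -207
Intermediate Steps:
-12*(17 + 1/(-30 + K)) = -12*(17 + 1/(-30 + 34)) = -12*(17 + 1/4) = -12*(17 + ¼) = -12*69/4 = -207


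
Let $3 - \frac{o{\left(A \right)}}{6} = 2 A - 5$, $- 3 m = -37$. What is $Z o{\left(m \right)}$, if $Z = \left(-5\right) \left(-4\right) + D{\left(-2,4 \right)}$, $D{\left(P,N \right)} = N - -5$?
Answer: $-2900$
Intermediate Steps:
$m = \frac{37}{3}$ ($m = \left(- \frac{1}{3}\right) \left(-37\right) = \frac{37}{3} \approx 12.333$)
$o{\left(A \right)} = 48 - 12 A$ ($o{\left(A \right)} = 18 - 6 \left(2 A - 5\right) = 18 - 6 \left(-5 + 2 A\right) = 18 - \left(-30 + 12 A\right) = 48 - 12 A$)
$D{\left(P,N \right)} = 5 + N$ ($D{\left(P,N \right)} = N + 5 = 5 + N$)
$Z = 29$ ($Z = \left(-5\right) \left(-4\right) + \left(5 + 4\right) = 20 + 9 = 29$)
$Z o{\left(m \right)} = 29 \left(48 - 148\right) = 29 \left(-100\right) = -2900$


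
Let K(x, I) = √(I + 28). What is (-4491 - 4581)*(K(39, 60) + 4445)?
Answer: -40325040 - 18144*√22 ≈ -4.0410e+7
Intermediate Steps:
K(x, I) = √(28 + I)
(-4491 - 4581)*(K(39, 60) + 4445) = (-4491 - 4581)*(√(28 + 60) + 4445) = -9072*(√88 + 4445) = -9072*(2*√22 + 4445) = -9072*(4445 + 2*√22) = -40325040 - 18144*√22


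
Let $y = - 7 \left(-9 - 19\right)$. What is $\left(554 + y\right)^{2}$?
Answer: $562500$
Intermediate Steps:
$y = 196$ ($y = \left(-7\right) \left(-28\right) = 196$)
$\left(554 + y\right)^{2} = \left(554 + 196\right)^{2} = 750^{2} = 562500$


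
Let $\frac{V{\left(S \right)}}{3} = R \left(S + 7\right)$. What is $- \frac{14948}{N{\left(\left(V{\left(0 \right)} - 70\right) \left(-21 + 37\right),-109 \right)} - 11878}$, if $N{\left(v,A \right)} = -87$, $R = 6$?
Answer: $\frac{14948}{11965} \approx 1.2493$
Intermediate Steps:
$V{\left(S \right)} = 126 + 18 S$ ($V{\left(S \right)} = 3 \cdot 6 \left(S + 7\right) = 3 \cdot 6 \left(7 + S\right) = 3 \left(42 + 6 S\right) = 126 + 18 S$)
$- \frac{14948}{N{\left(\left(V{\left(0 \right)} - 70\right) \left(-21 + 37\right),-109 \right)} - 11878} = - \frac{14948}{-87 - 11878} = - \frac{14948}{-11965} = \left(-14948\right) \left(- \frac{1}{11965}\right) = \frac{14948}{11965}$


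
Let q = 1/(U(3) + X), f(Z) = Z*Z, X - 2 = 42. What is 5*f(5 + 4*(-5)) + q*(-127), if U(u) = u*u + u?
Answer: 62873/56 ≈ 1122.7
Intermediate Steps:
X = 44 (X = 2 + 42 = 44)
U(u) = u + u² (U(u) = u² + u = u + u²)
f(Z) = Z²
q = 1/56 (q = 1/(3*(1 + 3) + 44) = 1/(3*4 + 44) = 1/(12 + 44) = 1/56 ≈ 0.017857)
5*f(5 + 4*(-5)) + q*(-127) = 5*(5 + 4*(-5))² + (1/56)*(-127) = 5*(5 - 20)² - 127/56 = 5*(-15)² - 127/56 = 5*225 - 127/56 = 1125 - 127/56 = 62873/56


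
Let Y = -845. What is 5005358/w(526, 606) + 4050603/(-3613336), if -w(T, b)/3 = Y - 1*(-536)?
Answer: 18082285345307/3349562472 ≈ 5398.4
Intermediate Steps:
w(T, b) = 927 (w(T, b) = -3*(-845 - 1*(-536)) = -3*(-845 + 536) = -3*(-309) = 927)
5005358/w(526, 606) + 4050603/(-3613336) = 5005358/927 + 4050603/(-3613336) = 5005358*(1/927) + 4050603*(-1/3613336) = 5005358/927 - 4050603/3613336 = 18082285345307/3349562472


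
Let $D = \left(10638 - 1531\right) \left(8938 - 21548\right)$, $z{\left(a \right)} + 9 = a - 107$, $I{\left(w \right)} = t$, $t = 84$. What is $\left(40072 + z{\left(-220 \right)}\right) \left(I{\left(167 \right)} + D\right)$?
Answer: $-4563249894896$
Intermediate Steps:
$I{\left(w \right)} = 84$
$z{\left(a \right)} = -116 + a$ ($z{\left(a \right)} = -9 + \left(a - 107\right) = -9 + \left(-107 + a\right) = -116 + a$)
$D = -114839270$ ($D = 9107 \left(-12610\right) = -114839270$)
$\left(40072 + z{\left(-220 \right)}\right) \left(I{\left(167 \right)} + D\right) = \left(40072 - 336\right) \left(84 - 114839270\right) = \left(40072 - 336\right) \left(-114839186\right) = 39736 \left(-114839186\right) = -4563249894896$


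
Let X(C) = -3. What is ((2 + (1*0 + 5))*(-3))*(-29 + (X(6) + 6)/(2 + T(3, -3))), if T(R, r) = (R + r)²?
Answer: 1155/2 ≈ 577.50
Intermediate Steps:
((2 + (1*0 + 5))*(-3))*(-29 + (X(6) + 6)/(2 + T(3, -3))) = ((2 + (1*0 + 5))*(-3))*(-29 + (-3 + 6)/(2 + (3 - 3)²)) = ((2 + (0 + 5))*(-3))*(-29 + 3/(2 + 0²)) = ((2 + 5)*(-3))*(-29 + 3/(2 + 0)) = (7*(-3))*(-29 + 3/2) = -21*(-29 + 3*(½)) = -21*(-29 + 3/2) = -21*(-55/2) = 1155/2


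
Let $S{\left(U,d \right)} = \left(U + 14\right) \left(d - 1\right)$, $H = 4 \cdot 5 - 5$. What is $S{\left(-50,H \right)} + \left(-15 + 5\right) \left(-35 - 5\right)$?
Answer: $-104$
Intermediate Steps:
$H = 15$ ($H = 20 - 5 = 15$)
$S{\left(U,d \right)} = \left(-1 + d\right) \left(14 + U\right)$ ($S{\left(U,d \right)} = \left(14 + U\right) \left(-1 + d\right) = \left(-1 + d\right) \left(14 + U\right)$)
$S{\left(-50,H \right)} + \left(-15 + 5\right) \left(-35 - 5\right) = \left(-14 - -50 + 14 \cdot 15 - 750\right) + \left(-15 + 5\right) \left(-35 - 5\right) = \left(-14 + 50 + 210 - 750\right) - -400 = -504 + 400 = -104$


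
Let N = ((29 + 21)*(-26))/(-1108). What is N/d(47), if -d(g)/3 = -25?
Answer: 13/831 ≈ 0.015644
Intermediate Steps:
N = 325/277 (N = (50*(-26))*(-1/1108) = -1300*(-1/1108) = 325/277 ≈ 1.1733)
d(g) = 75 (d(g) = -3*(-25) = 75)
N/d(47) = (325/277)/75 = (325/277)*(1/75) = 13/831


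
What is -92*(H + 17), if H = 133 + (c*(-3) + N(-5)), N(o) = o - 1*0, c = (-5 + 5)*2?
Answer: -13340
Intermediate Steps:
c = 0 (c = 0*2 = 0)
N(o) = o (N(o) = o + 0 = o)
H = 128 (H = 133 + (0*(-3) - 5) = 133 + (0 - 5) = 133 - 5 = 128)
-92*(H + 17) = -92*(128 + 17) = -92*145 = -13340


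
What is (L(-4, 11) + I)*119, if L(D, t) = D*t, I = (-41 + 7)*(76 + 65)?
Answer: -575722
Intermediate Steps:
I = -4794 (I = -34*141 = -4794)
(L(-4, 11) + I)*119 = (-4*11 - 4794)*119 = (-44 - 4794)*119 = -4838*119 = -575722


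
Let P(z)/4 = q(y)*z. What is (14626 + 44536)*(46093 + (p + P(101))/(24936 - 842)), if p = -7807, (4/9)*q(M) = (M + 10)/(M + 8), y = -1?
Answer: 229959934861806/84329 ≈ 2.7269e+9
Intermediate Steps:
q(M) = 9*(10 + M)/(4*(8 + M)) (q(M) = 9*((M + 10)/(M + 8))/4 = 9*((10 + M)/(8 + M))/4 = 9*(10 + M)/(4*(8 + M)))
P(z) = 81*z/7 (P(z) = 4*((9*(10 - 1)/(4*(8 - 1)))*z) = 4*(((9/4)*9/7)*z) = 4*(((9/4)*(⅐)*9)*z) = 4*(81*z/28) = 81*z/7)
(14626 + 44536)*(46093 + (p + P(101))/(24936 - 842)) = (14626 + 44536)*(46093 + (-7807 + (81/7)*101)/(24936 - 842)) = 59162*(46093 + (-7807 + 8181/7)/24094) = 59162*(46093 - 46468/7*1/24094) = 59162*(46093 - 23234/84329) = 59162*(3886953363/84329) = 229959934861806/84329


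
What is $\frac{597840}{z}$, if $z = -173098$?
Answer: $- \frac{5640}{1633} \approx -3.4538$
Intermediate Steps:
$\frac{597840}{z} = \frac{597840}{-173098} = 597840 \left(- \frac{1}{173098}\right) = - \frac{5640}{1633}$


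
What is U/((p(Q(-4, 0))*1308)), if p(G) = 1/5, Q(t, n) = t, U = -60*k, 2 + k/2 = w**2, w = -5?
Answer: -1150/109 ≈ -10.550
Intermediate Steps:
k = 46 (k = -4 + 2*(-5)**2 = -4 + 2*25 = -4 + 50 = 46)
U = -2760 (U = -60*46 = -2760)
p(G) = 1/5 (p(G) = 1*(1/5) = 1/5)
U/((p(Q(-4, 0))*1308)) = -2760/((1/5)*1308) = -2760/1308/5 = -2760*5/1308 = -1150/109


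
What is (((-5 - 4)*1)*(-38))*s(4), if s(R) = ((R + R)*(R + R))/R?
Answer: 5472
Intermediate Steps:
s(R) = 4*R (s(R) = ((2*R)*(2*R))/R = (4*R²)/R = 4*R)
(((-5 - 4)*1)*(-38))*s(4) = (((-5 - 4)*1)*(-38))*(4*4) = (-9*1*(-38))*16 = -9*(-38)*16 = 342*16 = 5472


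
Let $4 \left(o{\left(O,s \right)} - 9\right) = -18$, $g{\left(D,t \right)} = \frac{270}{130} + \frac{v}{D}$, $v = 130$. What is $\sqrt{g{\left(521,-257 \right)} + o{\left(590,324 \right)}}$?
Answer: $\frac{\sqrt{1252612166}}{13546} \approx 2.6127$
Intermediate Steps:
$g{\left(D,t \right)} = \frac{27}{13} + \frac{130}{D}$ ($g{\left(D,t \right)} = \frac{270}{130} + \frac{130}{D} = 270 \cdot \frac{1}{130} + \frac{130}{D} = \frac{27}{13} + \frac{130}{D}$)
$o{\left(O,s \right)} = \frac{9}{2}$ ($o{\left(O,s \right)} = 9 + \frac{1}{4} \left(-18\right) = 9 - \frac{9}{2} = \frac{9}{2}$)
$\sqrt{g{\left(521,-257 \right)} + o{\left(590,324 \right)}} = \sqrt{\left(\frac{27}{13} + \frac{130}{521}\right) + \frac{9}{2}} = \sqrt{\frac{15757}{6773} + \frac{9}{2}} = \sqrt{\frac{92471}{13546}} = \frac{\sqrt{1252612166}}{13546}$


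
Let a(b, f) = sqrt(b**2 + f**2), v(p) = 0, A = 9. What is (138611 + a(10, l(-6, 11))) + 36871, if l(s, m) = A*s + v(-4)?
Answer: 175482 + 2*sqrt(754) ≈ 1.7554e+5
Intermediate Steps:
l(s, m) = 9*s (l(s, m) = 9*s + 0 = 9*s)
(138611 + a(10, l(-6, 11))) + 36871 = (138611 + sqrt(10**2 + (9*(-6))**2)) + 36871 = (138611 + sqrt(100 + (-54)**2)) + 36871 = (138611 + sqrt(100 + 2916)) + 36871 = (138611 + sqrt(3016)) + 36871 = (138611 + 2*sqrt(754)) + 36871 = 175482 + 2*sqrt(754)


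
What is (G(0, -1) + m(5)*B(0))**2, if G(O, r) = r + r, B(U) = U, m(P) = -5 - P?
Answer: 4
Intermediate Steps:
G(O, r) = 2*r
(G(0, -1) + m(5)*B(0))**2 = (2*(-1) + (-5 - 1*5)*0)**2 = (-2 + (-5 - 5)*0)**2 = (-2 - 10*0)**2 = (-2 + 0)**2 = (-2)**2 = 4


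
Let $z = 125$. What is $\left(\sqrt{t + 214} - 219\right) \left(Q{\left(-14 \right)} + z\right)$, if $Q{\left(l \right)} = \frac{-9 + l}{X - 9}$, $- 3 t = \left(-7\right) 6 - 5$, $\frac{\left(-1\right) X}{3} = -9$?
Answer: $- \frac{162571}{6} + \frac{2227 \sqrt{2067}}{54} \approx -25220.0$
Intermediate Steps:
$X = 27$ ($X = \left(-3\right) \left(-9\right) = 27$)
$t = \frac{47}{3}$ ($t = - \frac{\left(-7\right) 6 - 5}{3} = - \frac{-42 - 5}{3} = \left(- \frac{1}{3}\right) \left(-47\right) = \frac{47}{3} \approx 15.667$)
$Q{\left(l \right)} = - \frac{1}{2} + \frac{l}{18}$ ($Q{\left(l \right)} = \frac{-9 + l}{27 - 9} = \frac{-9 + l}{18} = \left(-9 + l\right) \frac{1}{18} = - \frac{1}{2} + \frac{l}{18}$)
$\left(\sqrt{t + 214} - 219\right) \left(Q{\left(-14 \right)} + z\right) = \left(\sqrt{\frac{47}{3} + 214} - 219\right) \left(\left(- \frac{1}{2} + \frac{1}{18} \left(-14\right)\right) + 125\right) = \left(\sqrt{\frac{689}{3}} - 219\right) \left(\left(- \frac{1}{2} - \frac{7}{9}\right) + 125\right) = \left(\frac{\sqrt{2067}}{3} - 219\right) \left(- \frac{23}{18} + 125\right) = \left(-219 + \frac{\sqrt{2067}}{3}\right) \frac{2227}{18} = - \frac{162571}{6} + \frac{2227 \sqrt{2067}}{54}$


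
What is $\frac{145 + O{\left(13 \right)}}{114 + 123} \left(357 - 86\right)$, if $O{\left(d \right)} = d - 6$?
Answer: $\frac{41192}{237} \approx 173.81$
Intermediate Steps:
$O{\left(d \right)} = -6 + d$
$\frac{145 + O{\left(13 \right)}}{114 + 123} \left(357 - 86\right) = \frac{145 + \left(-6 + 13\right)}{114 + 123} \left(357 - 86\right) = \frac{145 + 7}{237} \cdot 271 = 152 \cdot \frac{1}{237} \cdot 271 = \frac{152}{237} \cdot 271 = \frac{41192}{237}$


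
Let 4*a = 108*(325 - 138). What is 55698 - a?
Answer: 50649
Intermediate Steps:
a = 5049 (a = (108*(325 - 138))/4 = (108*187)/4 = (1/4)*20196 = 5049)
55698 - a = 55698 - 1*5049 = 55698 - 5049 = 50649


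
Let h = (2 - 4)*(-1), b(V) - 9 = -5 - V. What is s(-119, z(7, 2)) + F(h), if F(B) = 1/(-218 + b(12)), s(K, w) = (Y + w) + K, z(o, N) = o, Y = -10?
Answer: -27573/226 ≈ -122.00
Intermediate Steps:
b(V) = 4 - V (b(V) = 9 + (-5 - V) = 4 - V)
s(K, w) = -10 + K + w (s(K, w) = (-10 + w) + K = -10 + K + w)
h = 2 (h = -2*(-1) = 2)
F(B) = -1/226 (F(B) = 1/(-218 + (4 - 1*12)) = 1/(-218 + (4 - 12)) = 1/(-218 - 8) = 1/(-226) = -1/226)
s(-119, z(7, 2)) + F(h) = (-10 - 119 + 7) - 1/226 = -122 - 1/226 = -27573/226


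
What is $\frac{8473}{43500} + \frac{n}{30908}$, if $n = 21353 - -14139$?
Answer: $\frac{451446371}{336124500} \approx 1.3431$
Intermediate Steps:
$n = 35492$ ($n = 21353 + 14139 = 35492$)
$\frac{8473}{43500} + \frac{n}{30908} = \frac{8473}{43500} + \frac{35492}{30908} = 8473 \cdot \frac{1}{43500} + 35492 \cdot \frac{1}{30908} = \frac{8473}{43500} + \frac{8873}{7727} = \frac{451446371}{336124500}$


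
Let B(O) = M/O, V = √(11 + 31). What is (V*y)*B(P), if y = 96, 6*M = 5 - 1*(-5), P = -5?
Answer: -32*√42 ≈ -207.38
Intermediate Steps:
V = √42 ≈ 6.4807
M = 5/3 (M = (5 - 1*(-5))/6 = (5 + 5)/6 = (⅙)*10 = 5/3 ≈ 1.6667)
B(O) = 5/(3*O)
(V*y)*B(P) = (√42*96)*((5/3)/(-5)) = (96*√42)*((5/3)*(-⅕)) = (96*√42)*(-⅓) = -32*√42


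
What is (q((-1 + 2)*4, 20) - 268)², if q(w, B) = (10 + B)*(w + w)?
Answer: 784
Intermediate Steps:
q(w, B) = 2*w*(10 + B) (q(w, B) = (10 + B)*(2*w) = 2*w*(10 + B))
(q((-1 + 2)*4, 20) - 268)² = (2*((-1 + 2)*4)*(10 + 20) - 268)² = (2*(1*4)*30 - 268)² = (2*4*30 - 268)² = (240 - 268)² = (-28)² = 784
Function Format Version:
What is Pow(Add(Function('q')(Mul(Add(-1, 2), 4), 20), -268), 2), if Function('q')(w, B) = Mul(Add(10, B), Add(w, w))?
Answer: 784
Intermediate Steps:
Function('q')(w, B) = Mul(2, w, Add(10, B)) (Function('q')(w, B) = Mul(Add(10, B), Mul(2, w)) = Mul(2, w, Add(10, B)))
Pow(Add(Function('q')(Mul(Add(-1, 2), 4), 20), -268), 2) = Pow(Add(Mul(2, Mul(Add(-1, 2), 4), Add(10, 20)), -268), 2) = Pow(Add(Mul(2, Mul(1, 4), 30), -268), 2) = Pow(Add(Mul(2, 4, 30), -268), 2) = Pow(Add(240, -268), 2) = Pow(-28, 2) = 784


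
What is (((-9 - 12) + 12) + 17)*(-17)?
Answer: -136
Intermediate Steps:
(((-9 - 12) + 12) + 17)*(-17) = ((-21 + 12) + 17)*(-17) = (-9 + 17)*(-17) = 8*(-17) = -136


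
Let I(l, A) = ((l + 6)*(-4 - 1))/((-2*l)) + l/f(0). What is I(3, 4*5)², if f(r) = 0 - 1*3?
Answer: 169/4 ≈ 42.250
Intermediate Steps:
f(r) = -3 (f(r) = 0 - 3 = -3)
I(l, A) = -l/3 - (-30 - 5*l)/(2*l) (I(l, A) = ((l + 6)*(-4 - 1))/((-2*l)) + l/(-3) = ((6 + l)*(-5))*(-1/(2*l)) + l*(-⅓) = (-30 - 5*l)*(-1/(2*l)) - l/3 = -(-30 - 5*l)/(2*l) - l/3 = -l/3 - (-30 - 5*l)/(2*l))
I(3, 4*5)² = (5/2 + 15/3 - ⅓*3)² = (5/2 + 15*(⅓) - 1)² = (5/2 + 5 - 1)² = (13/2)² = 169/4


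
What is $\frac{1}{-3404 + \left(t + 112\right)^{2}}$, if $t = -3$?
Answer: $\frac{1}{8477} \approx 0.00011797$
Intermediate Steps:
$\frac{1}{-3404 + \left(t + 112\right)^{2}} = \frac{1}{-3404 + \left(-3 + 112\right)^{2}} = \frac{1}{-3404 + 109^{2}} = \frac{1}{-3404 + 11881} = \frac{1}{8477}$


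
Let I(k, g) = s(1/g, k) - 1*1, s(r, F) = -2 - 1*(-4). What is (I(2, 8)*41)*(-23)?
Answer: -943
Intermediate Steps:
s(r, F) = 2 (s(r, F) = -2 + 4 = 2)
I(k, g) = 1 (I(k, g) = 2 - 1*1 = 2 - 1 = 1)
(I(2, 8)*41)*(-23) = (1*41)*(-23) = 41*(-23) = -943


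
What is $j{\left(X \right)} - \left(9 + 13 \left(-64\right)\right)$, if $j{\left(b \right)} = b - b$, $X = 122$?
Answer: $823$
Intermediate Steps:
$j{\left(b \right)} = 0$
$j{\left(X \right)} - \left(9 + 13 \left(-64\right)\right) = 0 - \left(9 + 13 \left(-64\right)\right) = 0 - \left(9 - 832\right) = 0 - -823 = 0 + 823 = 823$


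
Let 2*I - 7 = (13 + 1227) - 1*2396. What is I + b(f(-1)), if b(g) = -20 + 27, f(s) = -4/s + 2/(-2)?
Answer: -1135/2 ≈ -567.50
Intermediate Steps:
f(s) = -1 - 4/s (f(s) = -4/s + 2*(-1/2) = -4/s - 1 = -1 - 4/s)
I = -1149/2 (I = 7/2 + ((13 + 1227) - 1*2396)/2 = 7/2 + (1240 - 2396)/2 = 7/2 + (1/2)*(-1156) = 7/2 - 578 = -1149/2 ≈ -574.50)
b(g) = 7
I + b(f(-1)) = -1149/2 + 7 = -1135/2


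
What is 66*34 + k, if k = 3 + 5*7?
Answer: 2282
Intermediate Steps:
k = 38 (k = 3 + 35 = 38)
66*34 + k = 66*34 + 38 = 2244 + 38 = 2282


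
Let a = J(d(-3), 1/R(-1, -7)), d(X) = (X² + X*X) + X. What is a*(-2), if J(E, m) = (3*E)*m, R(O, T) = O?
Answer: 90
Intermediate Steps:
d(X) = X + 2*X² (d(X) = (X² + X²) + X = 2*X² + X = X + 2*X²)
J(E, m) = 3*E*m
a = -45 (a = 3*(-3*(1 + 2*(-3)))/(-1) = 3*(-3*(1 - 6))*(-1) = 3*(-3*(-5))*(-1) = 3*15*(-1) = -45)
a*(-2) = -45*(-2) = 90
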